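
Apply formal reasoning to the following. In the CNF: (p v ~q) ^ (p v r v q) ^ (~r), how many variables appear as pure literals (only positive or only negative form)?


Check each variable for pure literal status:
p: pure positive
q: mixed (not pure)
r: mixed (not pure)
Pure literal count = 1

1


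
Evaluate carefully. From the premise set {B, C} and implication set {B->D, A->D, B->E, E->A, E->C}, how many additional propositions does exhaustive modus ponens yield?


Initial facts: {B, C}
Apply modus ponens to closure:
  B and B->D  =>  D
  B and B->E  =>  E
  E and E->A  =>  A
Final known: {A, B, C, D, E}
New propositions: {A, D, E}
Count = 3

3


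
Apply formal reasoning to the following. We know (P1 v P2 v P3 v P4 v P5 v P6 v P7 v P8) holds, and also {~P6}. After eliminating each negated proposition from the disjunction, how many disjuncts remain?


Original disjuncts (8): P1, P2, P3, P4, P5, P6, P7, P8
Negated (eliminate): ~P6
Remaining disjuncts: P1, P2, P3, P4, P5, P7, P8
Count = 8 - 1 = 7

7


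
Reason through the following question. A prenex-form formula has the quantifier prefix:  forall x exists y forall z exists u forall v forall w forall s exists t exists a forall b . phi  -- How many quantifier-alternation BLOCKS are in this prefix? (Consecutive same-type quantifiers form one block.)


Quantifier-type sequence: A E A E A A A E E A  (A=forall, E=exists)
Group into maximal same-type runs:
  Ax1 | Ex1 | Ax1 | Ex1 | Ax3 | Ex2 | Ax1
Number of blocks = 7

7


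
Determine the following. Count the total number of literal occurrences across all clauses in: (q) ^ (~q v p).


Counting literals in each clause:
Clause 1: 1 literal(s)
Clause 2: 2 literal(s)
Total = 3

3


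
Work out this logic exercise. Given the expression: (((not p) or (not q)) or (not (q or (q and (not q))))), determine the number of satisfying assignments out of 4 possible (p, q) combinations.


Check all 4 assignments:
p=0, q=0: 1
p=0, q=1: 1
p=1, q=0: 1
p=1, q=1: 0
Count of True = 3

3


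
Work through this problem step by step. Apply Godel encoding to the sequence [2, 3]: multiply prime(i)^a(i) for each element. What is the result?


Encode each element as an exponent of the corresponding prime:
  2^2 = 4
  3^3 = 27
Product = 4 * 27 = 108

108


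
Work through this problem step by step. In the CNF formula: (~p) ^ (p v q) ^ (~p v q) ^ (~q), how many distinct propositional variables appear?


Identify each variable that appears in the formula.
Variables found: p, q
Count = 2

2


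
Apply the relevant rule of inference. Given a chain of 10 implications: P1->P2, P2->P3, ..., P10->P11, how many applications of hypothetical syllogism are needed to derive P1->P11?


With 10 implications in a chain connecting 11 propositions:
P1->P2, P2->P3, ..., P10->P11
Steps needed = (number of implications) - 1 = 10 - 1 = 9

9


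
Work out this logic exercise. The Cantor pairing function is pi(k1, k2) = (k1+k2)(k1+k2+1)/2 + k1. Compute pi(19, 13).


k1 + k2 = 32
(k1+k2)(k1+k2+1)/2 = 32 * 33 / 2 = 528
pi = 528 + 19 = 547

547


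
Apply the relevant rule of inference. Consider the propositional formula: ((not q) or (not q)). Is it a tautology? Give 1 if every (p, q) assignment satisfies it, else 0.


Check all 4 assignments:
p=0, q=0: 1
p=0, q=1: 0
p=1, q=0: 1
p=1, q=1: 0
Satisfying count = 2/4.
Tautology iff count = 4: no.

0


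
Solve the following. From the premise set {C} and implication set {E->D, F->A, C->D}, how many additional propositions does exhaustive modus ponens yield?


Initial facts: {C}
Apply modus ponens to closure:
  C and C->D  =>  D
Final known: {C, D}
New propositions: {D}
Count = 1

1


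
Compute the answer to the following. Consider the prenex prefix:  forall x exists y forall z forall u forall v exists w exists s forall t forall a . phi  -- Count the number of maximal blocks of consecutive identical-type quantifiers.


Quantifier-type sequence: A E A A A E E A A  (A=forall, E=exists)
Group into maximal same-type runs:
  Ax1 | Ex1 | Ax3 | Ex2 | Ax2
Number of blocks = 5

5


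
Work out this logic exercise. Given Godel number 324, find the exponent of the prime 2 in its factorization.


Factorize 324 by dividing by 2 repeatedly.
Division steps: 2 divides 324 exactly 2 time(s).
Exponent of 2 = 2

2


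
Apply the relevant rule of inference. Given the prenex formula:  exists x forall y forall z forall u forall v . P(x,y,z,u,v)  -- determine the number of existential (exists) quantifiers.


Quantifier prefix: exists x forall y forall z forall u forall v
Mark each quantifier type:
  E U U U U
Universal count = 4, Existential count = 1
Asked for existential (exists) quantifiers: 1

1


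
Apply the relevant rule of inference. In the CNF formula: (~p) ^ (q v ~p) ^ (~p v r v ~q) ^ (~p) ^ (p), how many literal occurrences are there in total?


Counting literals in each clause:
Clause 1: 1 literal(s)
Clause 2: 2 literal(s)
Clause 3: 3 literal(s)
Clause 4: 1 literal(s)
Clause 5: 1 literal(s)
Total = 8

8


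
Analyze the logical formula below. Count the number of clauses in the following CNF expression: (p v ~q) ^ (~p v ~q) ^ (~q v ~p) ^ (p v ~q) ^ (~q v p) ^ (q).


A CNF formula is a conjunction of clauses.
Clauses are separated by ^.
Counting the conjuncts: 6 clauses.

6


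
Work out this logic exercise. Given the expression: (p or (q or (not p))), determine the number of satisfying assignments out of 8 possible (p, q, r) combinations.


Check all 8 assignments:
p=0, q=0, r=0: 1
p=0, q=0, r=1: 1
p=0, q=1, r=0: 1
p=0, q=1, r=1: 1
p=1, q=0, r=0: 1
p=1, q=0, r=1: 1
p=1, q=1, r=0: 1
p=1, q=1, r=1: 1
Count of True = 8

8


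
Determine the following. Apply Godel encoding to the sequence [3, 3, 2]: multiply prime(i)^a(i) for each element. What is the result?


Encode each element as an exponent of the corresponding prime:
  2^3 = 8
  3^3 = 27
  5^2 = 25
Product = 8 * 27 * 25 = 5400

5400


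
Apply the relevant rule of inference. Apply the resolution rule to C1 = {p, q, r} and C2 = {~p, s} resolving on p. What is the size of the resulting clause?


Remove p from C1 and ~p from C2.
C1 remainder: {q, r}
C2 remainder: {s}
Union (resolvent): {q, r, s}
Resolvent has 3 literal(s).

3


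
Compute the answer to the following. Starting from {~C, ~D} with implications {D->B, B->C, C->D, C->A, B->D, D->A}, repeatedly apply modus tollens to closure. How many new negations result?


Initial negated facts: {~C, ~D}
Apply modus tollens to closure:
  ~C and B->C  =>  ~B
Final negated: {~B, ~C, ~D}
New negations: {~B}
Count = 1

1


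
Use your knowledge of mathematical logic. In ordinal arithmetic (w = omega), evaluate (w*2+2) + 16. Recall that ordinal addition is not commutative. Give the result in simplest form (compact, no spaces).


Compute (w*2+2) + 16.
Ordinal + is associative but NOT commutative; for finite n>0, n + w = w but w + n stays w+n.
By associativity: (w*2+2) + 16 = w*2 + (2+16) = w*2+18.
Result = w*2+18

w*2+18


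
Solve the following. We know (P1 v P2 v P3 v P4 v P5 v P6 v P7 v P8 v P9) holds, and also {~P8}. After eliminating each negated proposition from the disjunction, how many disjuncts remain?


Original disjuncts (9): P1, P2, P3, P4, P5, P6, P7, P8, P9
Negated (eliminate): ~P8
Remaining disjuncts: P1, P2, P3, P4, P5, P6, P7, P9
Count = 9 - 1 = 8

8


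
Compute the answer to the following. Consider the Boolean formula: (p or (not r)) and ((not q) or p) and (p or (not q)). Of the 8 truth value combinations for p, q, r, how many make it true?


Evaluate all 8 assignments for p, q, r:
p=0, q=0, r=0: 1
p=0, q=0, r=1: 0
p=0, q=1, r=0: 0
p=0, q=1, r=1: 0
p=1, q=0, r=0: 1
p=1, q=0, r=1: 1
p=1, q=1, r=0: 1
p=1, q=1, r=1: 1
Satisfying count = 5

5


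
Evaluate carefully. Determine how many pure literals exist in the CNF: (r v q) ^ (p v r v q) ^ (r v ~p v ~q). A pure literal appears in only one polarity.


Check each variable for pure literal status:
p: mixed (not pure)
q: mixed (not pure)
r: pure positive
Pure literal count = 1

1


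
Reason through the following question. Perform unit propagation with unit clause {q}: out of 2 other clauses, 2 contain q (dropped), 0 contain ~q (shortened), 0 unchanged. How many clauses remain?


Satisfied (removed): 2
Shortened (remain): 0
Unchanged (remain): 0
Remaining = 0 + 0 = 0

0


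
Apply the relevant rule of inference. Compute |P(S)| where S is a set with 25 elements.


The power set of a set with n elements has 2^n elements.
|P(S)| = 2^25 = 33554432

33554432


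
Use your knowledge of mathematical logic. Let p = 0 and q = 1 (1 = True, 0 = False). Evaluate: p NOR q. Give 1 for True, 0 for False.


p = 0, q = 1
Operation: p NOR q
Evaluate: 0 NOR 1 = 0

0


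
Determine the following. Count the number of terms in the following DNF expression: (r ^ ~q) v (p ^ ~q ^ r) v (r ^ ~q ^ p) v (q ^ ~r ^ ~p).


A DNF formula is a disjunction of terms (conjunctions).
Terms are separated by v.
Counting the disjuncts: 4 terms.

4


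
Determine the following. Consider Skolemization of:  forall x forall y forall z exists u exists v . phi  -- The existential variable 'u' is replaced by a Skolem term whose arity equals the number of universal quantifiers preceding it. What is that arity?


Quantifier prefix: forall x forall y forall z exists u exists v
'u' is existentially quantified at position 4.
Universal variables preceding it: x, y, z
Skolem function arity = 3

3


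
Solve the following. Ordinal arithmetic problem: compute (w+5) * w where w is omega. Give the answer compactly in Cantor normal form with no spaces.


Compute (w+5) * w.
Ordinal * is associative and left-distributive over +, but NOT commutative; for finite n>1, n*w = w but w*n stays w*n.
(w+5) * w = sup{(w+5)*k : k<w} = sup{w*k+5} = w^2 (the +5 tail is absorbed in the limit).
Result = w^2

w^2


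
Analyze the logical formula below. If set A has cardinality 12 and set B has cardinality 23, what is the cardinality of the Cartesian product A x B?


The Cartesian product A x B contains all ordered pairs (a, b).
|A x B| = |A| * |B| = 12 * 23 = 276

276


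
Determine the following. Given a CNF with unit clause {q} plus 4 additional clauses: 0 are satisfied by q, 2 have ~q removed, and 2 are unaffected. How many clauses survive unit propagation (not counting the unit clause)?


Satisfied (removed): 0
Shortened (remain): 2
Unchanged (remain): 2
Remaining = 2 + 2 = 4

4


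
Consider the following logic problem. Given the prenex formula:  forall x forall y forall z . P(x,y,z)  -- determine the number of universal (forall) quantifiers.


Quantifier prefix: forall x forall y forall z
Mark each quantifier type:
  U U U
Universal count = 3, Existential count = 0
Asked for universal (forall) quantifiers: 3

3


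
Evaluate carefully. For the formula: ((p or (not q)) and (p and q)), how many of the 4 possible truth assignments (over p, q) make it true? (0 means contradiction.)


Check all 4 assignments:
p=0, q=0: 0
p=0, q=1: 0
p=1, q=0: 0
p=1, q=1: 1
Count of True = 1

1


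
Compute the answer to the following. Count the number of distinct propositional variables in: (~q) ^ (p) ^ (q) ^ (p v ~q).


Identify each variable that appears in the formula.
Variables found: p, q
Count = 2

2


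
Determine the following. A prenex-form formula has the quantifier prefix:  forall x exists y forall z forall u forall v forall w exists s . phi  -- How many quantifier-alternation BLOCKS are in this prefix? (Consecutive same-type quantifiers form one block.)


Quantifier-type sequence: A E A A A A E  (A=forall, E=exists)
Group into maximal same-type runs:
  Ax1 | Ex1 | Ax4 | Ex1
Number of blocks = 4

4


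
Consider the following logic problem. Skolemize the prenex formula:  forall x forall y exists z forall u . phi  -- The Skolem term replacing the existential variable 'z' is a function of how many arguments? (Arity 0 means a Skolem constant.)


Quantifier prefix: forall x forall y exists z forall u
'z' is existentially quantified at position 3.
Universal variables preceding it: x, y
Skolem function arity = 2

2


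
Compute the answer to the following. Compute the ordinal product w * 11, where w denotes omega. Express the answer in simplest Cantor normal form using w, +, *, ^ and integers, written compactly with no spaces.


Compute w * 11.
Ordinal * is associative and left-distributive over +, but NOT commutative; for finite n>1, n*w = w but w*n stays w*n.
w * 11 means 11 copies of w concatenated: w*11.
Result = w*11

w*11


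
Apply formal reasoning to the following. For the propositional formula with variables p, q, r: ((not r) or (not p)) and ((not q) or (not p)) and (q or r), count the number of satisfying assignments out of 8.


Evaluate all 8 assignments for p, q, r:
p=0, q=0, r=0: 0
p=0, q=0, r=1: 1
p=0, q=1, r=0: 1
p=0, q=1, r=1: 1
p=1, q=0, r=0: 0
p=1, q=0, r=1: 0
p=1, q=1, r=0: 0
p=1, q=1, r=1: 0
Satisfying count = 3

3


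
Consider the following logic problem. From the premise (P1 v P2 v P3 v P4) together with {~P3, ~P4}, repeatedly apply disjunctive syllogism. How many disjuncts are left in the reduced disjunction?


Original disjuncts (4): P1, P2, P3, P4
Negated (eliminate): ~P3, ~P4
Remaining disjuncts: P1, P2
Count = 4 - 2 = 2

2


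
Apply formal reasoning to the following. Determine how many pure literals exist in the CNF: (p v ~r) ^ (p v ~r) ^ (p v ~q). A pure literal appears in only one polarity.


Check each variable for pure literal status:
p: pure positive
q: pure negative
r: pure negative
Pure literal count = 3

3


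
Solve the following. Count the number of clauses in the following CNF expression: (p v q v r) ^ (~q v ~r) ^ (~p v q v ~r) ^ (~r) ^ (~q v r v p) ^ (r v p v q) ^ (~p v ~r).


A CNF formula is a conjunction of clauses.
Clauses are separated by ^.
Counting the conjuncts: 7 clauses.

7


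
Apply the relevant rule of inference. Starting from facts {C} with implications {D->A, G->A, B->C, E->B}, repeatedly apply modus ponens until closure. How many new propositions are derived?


Initial facts: {C}
Apply modus ponens to closure:
  (no implication fires)
Final known: {C}
New propositions: {(none)}
Count = 0

0


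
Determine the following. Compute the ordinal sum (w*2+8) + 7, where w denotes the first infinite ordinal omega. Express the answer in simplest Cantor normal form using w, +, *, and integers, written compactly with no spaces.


Compute (w*2+8) + 7.
Ordinal + is associative but NOT commutative; for finite n>0, n + w = w but w + n stays w+n.
By associativity: (w*2+8) + 7 = w*2 + (8+7) = w*2+15.
Result = w*2+15

w*2+15


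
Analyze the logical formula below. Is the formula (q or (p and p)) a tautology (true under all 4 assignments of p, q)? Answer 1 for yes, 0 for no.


Check all 4 assignments:
p=0, q=0: 0
p=0, q=1: 1
p=1, q=0: 1
p=1, q=1: 1
Satisfying count = 3/4.
Tautology iff count = 4: no.

0


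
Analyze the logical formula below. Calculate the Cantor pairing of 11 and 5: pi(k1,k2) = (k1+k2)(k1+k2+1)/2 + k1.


k1 + k2 = 16
(k1+k2)(k1+k2+1)/2 = 16 * 17 / 2 = 136
pi = 136 + 11 = 147

147


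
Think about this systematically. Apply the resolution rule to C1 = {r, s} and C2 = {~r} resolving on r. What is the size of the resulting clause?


Remove r from C1 and ~r from C2.
C1 remainder: {s}
C2 remainder: {}
Union (resolvent): {s}
Resolvent has 1 literal(s).

1


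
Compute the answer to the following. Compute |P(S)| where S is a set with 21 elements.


The power set of a set with n elements has 2^n elements.
|P(S)| = 2^21 = 2097152

2097152


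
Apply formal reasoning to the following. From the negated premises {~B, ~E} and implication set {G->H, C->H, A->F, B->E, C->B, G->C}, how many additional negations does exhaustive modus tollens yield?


Initial negated facts: {~B, ~E}
Apply modus tollens to closure:
  ~B and C->B  =>  ~C
  ~C and G->C  =>  ~G
Final negated: {~B, ~C, ~E, ~G}
New negations: {~C, ~G}
Count = 2

2


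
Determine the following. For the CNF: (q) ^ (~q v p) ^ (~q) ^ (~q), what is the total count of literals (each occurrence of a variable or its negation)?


Counting literals in each clause:
Clause 1: 1 literal(s)
Clause 2: 2 literal(s)
Clause 3: 1 literal(s)
Clause 4: 1 literal(s)
Total = 5

5


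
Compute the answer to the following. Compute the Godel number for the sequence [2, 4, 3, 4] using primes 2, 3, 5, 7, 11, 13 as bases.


Encode each element as an exponent of the corresponding prime:
  2^2 = 4
  3^4 = 81
  5^3 = 125
  7^4 = 2401
Product = 4 * 81 * 125 * 2401 = 97240500

97240500


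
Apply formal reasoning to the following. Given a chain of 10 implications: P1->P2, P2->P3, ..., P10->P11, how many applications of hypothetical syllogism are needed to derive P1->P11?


With 10 implications in a chain connecting 11 propositions:
P1->P2, P2->P3, ..., P10->P11
Steps needed = (number of implications) - 1 = 10 - 1 = 9

9


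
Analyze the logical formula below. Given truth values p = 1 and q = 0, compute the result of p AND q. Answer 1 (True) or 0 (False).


p = 1, q = 0
Operation: p AND q
Evaluate: 1 AND 0 = 0

0


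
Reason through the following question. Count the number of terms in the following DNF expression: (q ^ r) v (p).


A DNF formula is a disjunction of terms (conjunctions).
Terms are separated by v.
Counting the disjuncts: 2 terms.

2


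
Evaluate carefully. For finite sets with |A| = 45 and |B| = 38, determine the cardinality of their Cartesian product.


The Cartesian product A x B contains all ordered pairs (a, b).
|A x B| = |A| * |B| = 45 * 38 = 1710

1710


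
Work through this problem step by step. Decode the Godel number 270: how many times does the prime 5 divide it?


Factorize 270 by dividing by 5 repeatedly.
Division steps: 5 divides 270 exactly 1 time(s).
Exponent of 5 = 1

1


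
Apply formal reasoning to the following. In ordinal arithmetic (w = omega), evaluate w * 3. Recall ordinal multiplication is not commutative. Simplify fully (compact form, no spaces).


Compute w * 3.
Ordinal * is associative and left-distributive over +, but NOT commutative; for finite n>1, n*w = w but w*n stays w*n.
w * 3 means 3 copies of w concatenated: w*3.
Result = w*3

w*3


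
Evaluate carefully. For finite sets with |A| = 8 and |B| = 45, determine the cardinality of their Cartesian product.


The Cartesian product A x B contains all ordered pairs (a, b).
|A x B| = |A| * |B| = 8 * 45 = 360

360


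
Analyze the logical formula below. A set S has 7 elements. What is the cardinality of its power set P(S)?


The power set of a set with n elements has 2^n elements.
|P(S)| = 2^7 = 128

128


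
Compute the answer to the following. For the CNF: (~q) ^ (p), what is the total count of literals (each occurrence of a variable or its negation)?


Counting literals in each clause:
Clause 1: 1 literal(s)
Clause 2: 1 literal(s)
Total = 2

2


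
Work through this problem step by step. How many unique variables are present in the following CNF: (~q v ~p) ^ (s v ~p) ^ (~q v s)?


Identify each variable that appears in the formula.
Variables found: p, q, s
Count = 3

3


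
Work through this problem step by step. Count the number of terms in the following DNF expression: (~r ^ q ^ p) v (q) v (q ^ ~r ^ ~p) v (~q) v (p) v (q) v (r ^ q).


A DNF formula is a disjunction of terms (conjunctions).
Terms are separated by v.
Counting the disjuncts: 7 terms.

7


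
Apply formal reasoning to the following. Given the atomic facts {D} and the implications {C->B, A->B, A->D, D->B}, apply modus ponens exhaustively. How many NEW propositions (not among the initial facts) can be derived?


Initial facts: {D}
Apply modus ponens to closure:
  D and D->B  =>  B
Final known: {B, D}
New propositions: {B}
Count = 1

1


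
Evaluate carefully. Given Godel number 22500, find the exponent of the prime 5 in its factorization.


Factorize 22500 by dividing by 5 repeatedly.
Division steps: 5 divides 22500 exactly 4 time(s).
Exponent of 5 = 4

4


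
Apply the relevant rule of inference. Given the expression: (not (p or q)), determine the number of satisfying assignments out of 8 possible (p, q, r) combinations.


Check all 8 assignments:
p=0, q=0, r=0: 1
p=0, q=0, r=1: 1
p=0, q=1, r=0: 0
p=0, q=1, r=1: 0
p=1, q=0, r=0: 0
p=1, q=0, r=1: 0
p=1, q=1, r=0: 0
p=1, q=1, r=1: 0
Count of True = 2

2


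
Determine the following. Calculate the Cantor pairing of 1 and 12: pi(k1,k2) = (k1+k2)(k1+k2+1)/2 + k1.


k1 + k2 = 13
(k1+k2)(k1+k2+1)/2 = 13 * 14 / 2 = 91
pi = 91 + 1 = 92

92


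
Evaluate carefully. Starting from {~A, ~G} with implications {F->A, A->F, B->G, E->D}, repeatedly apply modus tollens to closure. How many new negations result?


Initial negated facts: {~A, ~G}
Apply modus tollens to closure:
  ~A and F->A  =>  ~F
  ~G and B->G  =>  ~B
Final negated: {~A, ~B, ~F, ~G}
New negations: {~B, ~F}
Count = 2

2


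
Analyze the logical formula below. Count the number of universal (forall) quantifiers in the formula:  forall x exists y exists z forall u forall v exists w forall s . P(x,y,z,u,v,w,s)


Quantifier prefix: forall x exists y exists z forall u forall v exists w forall s
Mark each quantifier type:
  U E E U U E U
Universal count = 4, Existential count = 3
Asked for universal (forall) quantifiers: 4

4


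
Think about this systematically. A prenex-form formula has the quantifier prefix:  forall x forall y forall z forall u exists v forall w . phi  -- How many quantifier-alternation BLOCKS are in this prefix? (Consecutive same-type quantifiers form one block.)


Quantifier-type sequence: A A A A E A  (A=forall, E=exists)
Group into maximal same-type runs:
  Ax4 | Ex1 | Ax1
Number of blocks = 3

3


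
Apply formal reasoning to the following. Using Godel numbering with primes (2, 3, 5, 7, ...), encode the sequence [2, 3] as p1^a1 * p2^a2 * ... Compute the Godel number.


Encode each element as an exponent of the corresponding prime:
  2^2 = 4
  3^3 = 27
Product = 4 * 27 = 108

108


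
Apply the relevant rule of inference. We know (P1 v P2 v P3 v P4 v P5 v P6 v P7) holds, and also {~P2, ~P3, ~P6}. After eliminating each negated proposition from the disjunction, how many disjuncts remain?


Original disjuncts (7): P1, P2, P3, P4, P5, P6, P7
Negated (eliminate): ~P2, ~P3, ~P6
Remaining disjuncts: P1, P4, P5, P7
Count = 7 - 3 = 4

4


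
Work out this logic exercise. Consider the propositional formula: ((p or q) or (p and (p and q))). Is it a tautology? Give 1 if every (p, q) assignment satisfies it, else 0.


Check all 4 assignments:
p=0, q=0: 0
p=0, q=1: 1
p=1, q=0: 1
p=1, q=1: 1
Satisfying count = 3/4.
Tautology iff count = 4: no.

0


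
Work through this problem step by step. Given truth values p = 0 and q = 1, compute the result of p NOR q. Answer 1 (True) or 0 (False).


p = 0, q = 1
Operation: p NOR q
Evaluate: 0 NOR 1 = 0

0


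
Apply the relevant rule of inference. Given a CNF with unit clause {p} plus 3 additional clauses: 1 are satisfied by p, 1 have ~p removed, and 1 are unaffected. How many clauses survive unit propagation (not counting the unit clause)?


Satisfied (removed): 1
Shortened (remain): 1
Unchanged (remain): 1
Remaining = 1 + 1 = 2

2


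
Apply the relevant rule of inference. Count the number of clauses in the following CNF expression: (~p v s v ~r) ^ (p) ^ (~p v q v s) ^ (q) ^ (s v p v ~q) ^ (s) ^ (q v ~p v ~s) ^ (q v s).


A CNF formula is a conjunction of clauses.
Clauses are separated by ^.
Counting the conjuncts: 8 clauses.

8


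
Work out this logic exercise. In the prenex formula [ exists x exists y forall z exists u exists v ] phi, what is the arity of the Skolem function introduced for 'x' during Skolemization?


Quantifier prefix: exists x exists y forall z exists u exists v
'x' is existentially quantified at position 1.
No universal quantifiers precede it.
Skolem function arity = 0 (a Skolem constant)

0


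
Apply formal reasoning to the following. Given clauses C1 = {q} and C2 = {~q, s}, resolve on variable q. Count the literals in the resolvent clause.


Remove q from C1 and ~q from C2.
C1 remainder: {}
C2 remainder: {s}
Union (resolvent): {s}
Resolvent has 1 literal(s).

1


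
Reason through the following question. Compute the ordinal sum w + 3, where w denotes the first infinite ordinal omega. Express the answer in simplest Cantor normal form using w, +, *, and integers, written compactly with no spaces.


Compute w + 3.
Ordinal + is associative but NOT commutative; for finite n>0, n + w = w but w + n stays w+n.
w + 3 is already in normal form (a successor ordinal beyond w).
Result = w+3

w+3


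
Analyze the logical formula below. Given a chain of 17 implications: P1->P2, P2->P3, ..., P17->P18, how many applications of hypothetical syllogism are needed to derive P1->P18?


With 17 implications in a chain connecting 18 propositions:
P1->P2, P2->P3, ..., P17->P18
Steps needed = (number of implications) - 1 = 17 - 1 = 16

16


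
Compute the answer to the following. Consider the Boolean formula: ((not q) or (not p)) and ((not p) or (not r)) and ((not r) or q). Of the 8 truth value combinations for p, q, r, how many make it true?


Evaluate all 8 assignments for p, q, r:
p=0, q=0, r=0: 1
p=0, q=0, r=1: 0
p=0, q=1, r=0: 1
p=0, q=1, r=1: 1
p=1, q=0, r=0: 1
p=1, q=0, r=1: 0
p=1, q=1, r=0: 0
p=1, q=1, r=1: 0
Satisfying count = 4

4


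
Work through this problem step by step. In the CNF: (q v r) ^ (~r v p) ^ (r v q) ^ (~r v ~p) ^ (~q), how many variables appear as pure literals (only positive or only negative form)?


Check each variable for pure literal status:
p: mixed (not pure)
q: mixed (not pure)
r: mixed (not pure)
Pure literal count = 0

0


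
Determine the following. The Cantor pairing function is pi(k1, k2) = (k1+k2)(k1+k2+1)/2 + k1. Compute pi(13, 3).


k1 + k2 = 16
(k1+k2)(k1+k2+1)/2 = 16 * 17 / 2 = 136
pi = 136 + 13 = 149

149


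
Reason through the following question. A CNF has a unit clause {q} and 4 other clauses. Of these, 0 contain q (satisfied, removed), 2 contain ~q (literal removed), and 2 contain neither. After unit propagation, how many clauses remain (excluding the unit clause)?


Satisfied (removed): 0
Shortened (remain): 2
Unchanged (remain): 2
Remaining = 2 + 2 = 4

4


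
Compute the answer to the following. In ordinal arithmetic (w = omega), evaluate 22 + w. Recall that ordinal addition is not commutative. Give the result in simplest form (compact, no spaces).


Compute 22 + w.
Ordinal + is associative but NOT commutative; for finite n>0, n + w = w but w + n stays w+n.
Any finite left addend is absorbed by w on the right: 22 + w = w.
Result = w

w


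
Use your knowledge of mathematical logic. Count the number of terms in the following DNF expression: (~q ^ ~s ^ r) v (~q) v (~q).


A DNF formula is a disjunction of terms (conjunctions).
Terms are separated by v.
Counting the disjuncts: 3 terms.

3


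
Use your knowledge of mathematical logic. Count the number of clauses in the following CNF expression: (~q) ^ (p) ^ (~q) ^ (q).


A CNF formula is a conjunction of clauses.
Clauses are separated by ^.
Counting the conjuncts: 4 clauses.

4


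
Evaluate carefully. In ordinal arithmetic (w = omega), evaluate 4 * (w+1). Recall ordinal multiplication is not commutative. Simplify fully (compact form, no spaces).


Compute 4 * (w+1).
Ordinal * is associative and left-distributive over +, but NOT commutative; for finite n>1, n*w = w but w*n stays w*n.
By left-distributivity: 4 * (w+1) = 4*w + 4*1 = w + 4 = w+4.
Result = w+4

w+4


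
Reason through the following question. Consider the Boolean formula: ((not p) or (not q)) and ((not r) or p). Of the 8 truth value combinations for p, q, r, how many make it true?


Evaluate all 8 assignments for p, q, r:
p=0, q=0, r=0: 1
p=0, q=0, r=1: 0
p=0, q=1, r=0: 1
p=0, q=1, r=1: 0
p=1, q=0, r=0: 1
p=1, q=0, r=1: 1
p=1, q=1, r=0: 0
p=1, q=1, r=1: 0
Satisfying count = 4

4


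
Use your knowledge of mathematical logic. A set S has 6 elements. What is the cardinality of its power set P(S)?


The power set of a set with n elements has 2^n elements.
|P(S)| = 2^6 = 64

64


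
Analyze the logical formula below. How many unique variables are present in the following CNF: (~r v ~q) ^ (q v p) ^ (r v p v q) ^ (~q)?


Identify each variable that appears in the formula.
Variables found: p, q, r
Count = 3

3


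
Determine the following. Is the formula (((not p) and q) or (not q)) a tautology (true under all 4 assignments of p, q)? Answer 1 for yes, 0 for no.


Check all 4 assignments:
p=0, q=0: 1
p=0, q=1: 1
p=1, q=0: 1
p=1, q=1: 0
Satisfying count = 3/4.
Tautology iff count = 4: no.

0


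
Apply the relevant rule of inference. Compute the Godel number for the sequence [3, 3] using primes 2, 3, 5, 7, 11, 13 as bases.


Encode each element as an exponent of the corresponding prime:
  2^3 = 8
  3^3 = 27
Product = 8 * 27 = 216

216


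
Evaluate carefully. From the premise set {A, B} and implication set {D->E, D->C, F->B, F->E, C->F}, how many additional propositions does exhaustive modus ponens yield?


Initial facts: {A, B}
Apply modus ponens to closure:
  (no implication fires)
Final known: {A, B}
New propositions: {(none)}
Count = 0

0


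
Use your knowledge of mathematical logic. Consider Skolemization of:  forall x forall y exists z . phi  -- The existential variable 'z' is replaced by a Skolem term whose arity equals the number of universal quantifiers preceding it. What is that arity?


Quantifier prefix: forall x forall y exists z
'z' is existentially quantified at position 3.
Universal variables preceding it: x, y
Skolem function arity = 2

2


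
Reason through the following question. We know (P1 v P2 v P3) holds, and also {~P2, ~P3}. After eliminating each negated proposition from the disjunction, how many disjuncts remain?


Original disjuncts (3): P1, P2, P3
Negated (eliminate): ~P2, ~P3
Remaining disjuncts: P1
Count = 3 - 2 = 1

1


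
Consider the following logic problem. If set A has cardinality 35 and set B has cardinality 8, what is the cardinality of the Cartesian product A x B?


The Cartesian product A x B contains all ordered pairs (a, b).
|A x B| = |A| * |B| = 35 * 8 = 280

280


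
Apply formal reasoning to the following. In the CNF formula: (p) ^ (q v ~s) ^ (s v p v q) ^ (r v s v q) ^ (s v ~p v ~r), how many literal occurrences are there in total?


Counting literals in each clause:
Clause 1: 1 literal(s)
Clause 2: 2 literal(s)
Clause 3: 3 literal(s)
Clause 4: 3 literal(s)
Clause 5: 3 literal(s)
Total = 12

12


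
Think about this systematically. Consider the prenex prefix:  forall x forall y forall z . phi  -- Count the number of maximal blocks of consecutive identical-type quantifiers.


Quantifier-type sequence: A A A  (A=forall, E=exists)
Group into maximal same-type runs:
  Ax3
Number of blocks = 1

1


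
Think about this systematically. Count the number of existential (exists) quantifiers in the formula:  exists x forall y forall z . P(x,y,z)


Quantifier prefix: exists x forall y forall z
Mark each quantifier type:
  E U U
Universal count = 2, Existential count = 1
Asked for existential (exists) quantifiers: 1

1


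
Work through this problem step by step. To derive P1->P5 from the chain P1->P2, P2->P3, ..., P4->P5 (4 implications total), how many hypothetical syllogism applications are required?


With 4 implications in a chain connecting 5 propositions:
P1->P2, P2->P3, ..., P4->P5
Steps needed = (number of implications) - 1 = 4 - 1 = 3

3


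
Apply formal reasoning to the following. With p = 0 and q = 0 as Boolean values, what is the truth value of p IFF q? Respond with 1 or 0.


p = 0, q = 0
Operation: p IFF q
Evaluate: 0 IFF 0 = 1

1


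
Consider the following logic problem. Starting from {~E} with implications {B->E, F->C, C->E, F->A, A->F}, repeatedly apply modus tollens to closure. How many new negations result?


Initial negated facts: {~E}
Apply modus tollens to closure:
  ~E and B->E  =>  ~B
  ~E and C->E  =>  ~C
  ~C and F->C  =>  ~F
  ~F and A->F  =>  ~A
Final negated: {~A, ~B, ~C, ~E, ~F}
New negations: {~A, ~B, ~C, ~F}
Count = 4

4


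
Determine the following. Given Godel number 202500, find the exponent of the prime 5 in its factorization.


Factorize 202500 by dividing by 5 repeatedly.
Division steps: 5 divides 202500 exactly 4 time(s).
Exponent of 5 = 4

4


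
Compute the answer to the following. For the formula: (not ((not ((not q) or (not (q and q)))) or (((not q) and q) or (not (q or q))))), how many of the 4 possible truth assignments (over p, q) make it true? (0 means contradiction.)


Check all 4 assignments:
p=0, q=0: 0
p=0, q=1: 0
p=1, q=0: 0
p=1, q=1: 0
Count of True = 0

0


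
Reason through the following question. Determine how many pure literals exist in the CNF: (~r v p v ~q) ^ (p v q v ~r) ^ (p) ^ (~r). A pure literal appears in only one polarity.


Check each variable for pure literal status:
p: pure positive
q: mixed (not pure)
r: pure negative
Pure literal count = 2

2


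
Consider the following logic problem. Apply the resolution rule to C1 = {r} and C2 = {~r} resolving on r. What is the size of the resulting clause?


Remove r from C1 and ~r from C2.
C1 remainder: {}
C2 remainder: {}
Union (resolvent): {} (empty clause)
Resolvent has 0 literal(s).

0


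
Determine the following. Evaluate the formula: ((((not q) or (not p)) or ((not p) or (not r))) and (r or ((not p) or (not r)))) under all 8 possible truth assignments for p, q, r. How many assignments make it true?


Check all 8 assignments:
p=0, q=0, r=0: 1
p=0, q=0, r=1: 1
p=0, q=1, r=0: 1
p=0, q=1, r=1: 1
p=1, q=0, r=0: 1
p=1, q=0, r=1: 1
p=1, q=1, r=0: 1
p=1, q=1, r=1: 0
Count of True = 7

7


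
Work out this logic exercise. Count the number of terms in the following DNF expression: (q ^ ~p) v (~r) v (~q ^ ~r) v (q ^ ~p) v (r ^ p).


A DNF formula is a disjunction of terms (conjunctions).
Terms are separated by v.
Counting the disjuncts: 5 terms.

5


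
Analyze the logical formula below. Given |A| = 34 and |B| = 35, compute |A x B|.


The Cartesian product A x B contains all ordered pairs (a, b).
|A x B| = |A| * |B| = 34 * 35 = 1190

1190


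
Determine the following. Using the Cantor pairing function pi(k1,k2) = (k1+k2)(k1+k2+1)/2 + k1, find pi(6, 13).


k1 + k2 = 19
(k1+k2)(k1+k2+1)/2 = 19 * 20 / 2 = 190
pi = 190 + 6 = 196

196


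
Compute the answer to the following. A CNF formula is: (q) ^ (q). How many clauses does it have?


A CNF formula is a conjunction of clauses.
Clauses are separated by ^.
Counting the conjuncts: 2 clauses.

2


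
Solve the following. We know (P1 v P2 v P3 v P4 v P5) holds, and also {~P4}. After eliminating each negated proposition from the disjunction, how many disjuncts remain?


Original disjuncts (5): P1, P2, P3, P4, P5
Negated (eliminate): ~P4
Remaining disjuncts: P1, P2, P3, P5
Count = 5 - 1 = 4

4


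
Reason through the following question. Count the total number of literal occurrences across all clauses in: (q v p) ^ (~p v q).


Counting literals in each clause:
Clause 1: 2 literal(s)
Clause 2: 2 literal(s)
Total = 4

4


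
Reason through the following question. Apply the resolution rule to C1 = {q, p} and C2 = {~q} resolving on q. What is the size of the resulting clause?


Remove q from C1 and ~q from C2.
C1 remainder: {p}
C2 remainder: {}
Union (resolvent): {p}
Resolvent has 1 literal(s).

1


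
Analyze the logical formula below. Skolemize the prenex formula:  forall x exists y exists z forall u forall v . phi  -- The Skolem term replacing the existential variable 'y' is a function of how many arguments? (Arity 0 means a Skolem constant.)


Quantifier prefix: forall x exists y exists z forall u forall v
'y' is existentially quantified at position 2.
Universal variables preceding it: x
Skolem function arity = 1

1


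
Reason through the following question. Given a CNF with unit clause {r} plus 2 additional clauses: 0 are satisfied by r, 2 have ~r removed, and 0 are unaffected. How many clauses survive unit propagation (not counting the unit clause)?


Satisfied (removed): 0
Shortened (remain): 2
Unchanged (remain): 0
Remaining = 2 + 0 = 2

2


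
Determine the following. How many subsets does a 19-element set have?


The power set of a set with n elements has 2^n elements.
|P(S)| = 2^19 = 524288

524288


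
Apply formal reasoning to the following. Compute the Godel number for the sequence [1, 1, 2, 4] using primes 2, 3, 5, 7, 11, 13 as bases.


Encode each element as an exponent of the corresponding prime:
  2^1 = 2
  3^1 = 3
  5^2 = 25
  7^4 = 2401
Product = 2 * 3 * 25 * 2401 = 360150

360150


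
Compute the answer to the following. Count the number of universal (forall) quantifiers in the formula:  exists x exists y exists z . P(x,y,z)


Quantifier prefix: exists x exists y exists z
Mark each quantifier type:
  E E E
Universal count = 0, Existential count = 3
Asked for universal (forall) quantifiers: 0

0


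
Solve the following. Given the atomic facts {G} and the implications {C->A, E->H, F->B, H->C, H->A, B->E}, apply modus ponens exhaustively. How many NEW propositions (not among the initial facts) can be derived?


Initial facts: {G}
Apply modus ponens to closure:
  (no implication fires)
Final known: {G}
New propositions: {(none)}
Count = 0

0


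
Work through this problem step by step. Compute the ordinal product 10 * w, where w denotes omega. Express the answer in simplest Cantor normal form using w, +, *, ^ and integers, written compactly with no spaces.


Compute 10 * w.
Ordinal * is associative and left-distributive over +, but NOT commutative; for finite n>1, n*w = w but w*n stays w*n.
For finite n>0, n * w = sup{n*k : k<w} = w. So 10 * w = w.
Result = w

w


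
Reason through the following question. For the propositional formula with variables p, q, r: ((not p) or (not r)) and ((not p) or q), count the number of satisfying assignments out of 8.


Evaluate all 8 assignments for p, q, r:
p=0, q=0, r=0: 1
p=0, q=0, r=1: 1
p=0, q=1, r=0: 1
p=0, q=1, r=1: 1
p=1, q=0, r=0: 0
p=1, q=0, r=1: 0
p=1, q=1, r=0: 1
p=1, q=1, r=1: 0
Satisfying count = 5

5


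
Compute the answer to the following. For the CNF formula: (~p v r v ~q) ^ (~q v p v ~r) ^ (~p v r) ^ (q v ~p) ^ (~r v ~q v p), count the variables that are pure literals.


Check each variable for pure literal status:
p: mixed (not pure)
q: mixed (not pure)
r: mixed (not pure)
Pure literal count = 0

0


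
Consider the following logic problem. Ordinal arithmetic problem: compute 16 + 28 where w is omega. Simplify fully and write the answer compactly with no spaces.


Compute 16 + 28.
Ordinal + is associative but NOT commutative; for finite n>0, n + w = w but w + n stays w+n.
Both operands finite; ordinal + agrees with natural +: 16 + 28 = 44.
Result = 44

44


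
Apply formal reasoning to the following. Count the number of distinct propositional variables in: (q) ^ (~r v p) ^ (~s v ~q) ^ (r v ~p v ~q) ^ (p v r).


Identify each variable that appears in the formula.
Variables found: p, q, r, s
Count = 4

4


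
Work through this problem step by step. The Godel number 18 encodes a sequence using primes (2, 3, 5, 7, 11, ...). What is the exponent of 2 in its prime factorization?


Factorize 18 by dividing by 2 repeatedly.
Division steps: 2 divides 18 exactly 1 time(s).
Exponent of 2 = 1

1


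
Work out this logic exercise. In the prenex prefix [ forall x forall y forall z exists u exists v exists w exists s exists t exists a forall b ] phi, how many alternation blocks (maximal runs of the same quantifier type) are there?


Quantifier-type sequence: A A A E E E E E E A  (A=forall, E=exists)
Group into maximal same-type runs:
  Ax3 | Ex6 | Ax1
Number of blocks = 3

3
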